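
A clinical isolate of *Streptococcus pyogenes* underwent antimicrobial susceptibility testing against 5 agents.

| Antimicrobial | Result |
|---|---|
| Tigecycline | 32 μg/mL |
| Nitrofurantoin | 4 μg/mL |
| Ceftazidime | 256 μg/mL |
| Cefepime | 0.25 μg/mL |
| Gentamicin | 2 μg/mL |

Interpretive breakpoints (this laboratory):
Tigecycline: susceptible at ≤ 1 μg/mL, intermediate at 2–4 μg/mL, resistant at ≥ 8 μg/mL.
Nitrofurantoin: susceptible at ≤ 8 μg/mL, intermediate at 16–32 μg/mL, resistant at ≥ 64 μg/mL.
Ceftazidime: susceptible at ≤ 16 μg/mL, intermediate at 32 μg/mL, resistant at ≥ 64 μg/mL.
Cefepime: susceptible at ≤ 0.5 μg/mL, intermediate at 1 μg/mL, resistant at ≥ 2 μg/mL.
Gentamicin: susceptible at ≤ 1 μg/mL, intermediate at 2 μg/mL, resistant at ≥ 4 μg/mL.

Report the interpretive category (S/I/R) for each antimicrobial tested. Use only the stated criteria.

R, S, R, S, I

Tigecycline 32 μg/mL: ≥ 8 μg/mL → Resistant
Nitrofurantoin 4 μg/mL: ≤ 8 μg/mL — Susceptible
Ceftazidime: 256 μg/mL is ≥ 64 μg/mL → Resistant
Cefepime (0.25 μg/mL) ≤ 0.5 μg/mL → S
Gentamicin 2 μg/mL: = 2 μg/mL → intermediate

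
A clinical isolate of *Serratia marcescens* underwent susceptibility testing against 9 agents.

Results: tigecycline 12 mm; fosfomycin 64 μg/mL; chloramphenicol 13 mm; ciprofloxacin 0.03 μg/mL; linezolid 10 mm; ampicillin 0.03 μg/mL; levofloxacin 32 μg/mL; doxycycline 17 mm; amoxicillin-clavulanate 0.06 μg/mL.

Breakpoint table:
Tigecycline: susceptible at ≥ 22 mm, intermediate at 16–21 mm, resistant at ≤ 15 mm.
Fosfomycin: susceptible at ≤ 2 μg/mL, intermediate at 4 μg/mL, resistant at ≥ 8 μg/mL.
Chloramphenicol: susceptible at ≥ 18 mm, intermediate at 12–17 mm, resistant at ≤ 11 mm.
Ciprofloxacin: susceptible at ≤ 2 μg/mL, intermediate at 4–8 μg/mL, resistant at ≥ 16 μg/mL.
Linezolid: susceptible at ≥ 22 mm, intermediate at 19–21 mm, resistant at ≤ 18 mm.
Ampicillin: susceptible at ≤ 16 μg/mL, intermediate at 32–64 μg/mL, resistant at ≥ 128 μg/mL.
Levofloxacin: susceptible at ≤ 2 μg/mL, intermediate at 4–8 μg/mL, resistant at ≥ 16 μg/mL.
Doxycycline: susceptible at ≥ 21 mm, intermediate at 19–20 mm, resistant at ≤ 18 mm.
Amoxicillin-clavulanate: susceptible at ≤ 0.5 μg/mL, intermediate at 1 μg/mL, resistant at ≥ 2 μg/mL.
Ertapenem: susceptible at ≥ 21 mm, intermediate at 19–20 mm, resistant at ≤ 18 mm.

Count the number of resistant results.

5

Tigecycline: 12 mm is ≤ 15 mm — R
Fosfomycin 64 μg/mL: ≥ 8 μg/mL ⇒ R
Chloramphenicol (13 mm) in 12–17 mm → intermediate
Ciprofloxacin 0.03 μg/mL: ≤ 2 μg/mL → S
Linezolid 10 mm: ≤ 18 mm → R
Ampicillin (0.03 μg/mL) ≤ 16 μg/mL ⇒ S
Levofloxacin 32 μg/mL: ≥ 16 μg/mL — Resistant
Doxycycline (17 mm) ≤ 18 mm — R
Amoxicillin-clavulanate 0.06 μg/mL: ≤ 0.5 μg/mL — S
Resistant: 5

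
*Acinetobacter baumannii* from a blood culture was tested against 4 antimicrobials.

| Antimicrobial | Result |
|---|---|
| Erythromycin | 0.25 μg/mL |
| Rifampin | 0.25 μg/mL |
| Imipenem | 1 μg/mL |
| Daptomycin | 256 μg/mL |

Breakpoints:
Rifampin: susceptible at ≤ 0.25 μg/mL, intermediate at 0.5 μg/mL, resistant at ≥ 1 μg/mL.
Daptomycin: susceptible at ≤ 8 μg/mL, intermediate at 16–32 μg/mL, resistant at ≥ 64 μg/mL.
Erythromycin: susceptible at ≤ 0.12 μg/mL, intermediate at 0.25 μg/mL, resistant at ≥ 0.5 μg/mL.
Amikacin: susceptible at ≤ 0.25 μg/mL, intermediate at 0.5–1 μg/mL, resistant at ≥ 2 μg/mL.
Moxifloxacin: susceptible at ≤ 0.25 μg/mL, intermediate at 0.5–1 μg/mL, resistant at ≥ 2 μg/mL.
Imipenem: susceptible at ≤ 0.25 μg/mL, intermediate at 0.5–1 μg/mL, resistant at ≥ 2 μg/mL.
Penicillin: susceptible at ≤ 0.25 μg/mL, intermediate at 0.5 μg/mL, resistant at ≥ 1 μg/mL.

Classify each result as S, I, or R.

Erythromycin (0.25 μg/mL) = 0.25 μg/mL — I
Rifampin (0.25 μg/mL) ≤ 0.25 μg/mL → S
Imipenem (1 μg/mL) in 0.5–1 μg/mL → I
Daptomycin: 256 μg/mL is ≥ 64 μg/mL ⇒ R

I, S, I, R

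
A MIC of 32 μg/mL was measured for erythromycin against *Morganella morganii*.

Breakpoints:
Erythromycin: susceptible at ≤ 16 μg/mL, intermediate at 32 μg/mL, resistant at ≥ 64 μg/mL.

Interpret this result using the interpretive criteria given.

Erythromycin: 32 μg/mL is = 32 μg/mL ⇒ I

Intermediate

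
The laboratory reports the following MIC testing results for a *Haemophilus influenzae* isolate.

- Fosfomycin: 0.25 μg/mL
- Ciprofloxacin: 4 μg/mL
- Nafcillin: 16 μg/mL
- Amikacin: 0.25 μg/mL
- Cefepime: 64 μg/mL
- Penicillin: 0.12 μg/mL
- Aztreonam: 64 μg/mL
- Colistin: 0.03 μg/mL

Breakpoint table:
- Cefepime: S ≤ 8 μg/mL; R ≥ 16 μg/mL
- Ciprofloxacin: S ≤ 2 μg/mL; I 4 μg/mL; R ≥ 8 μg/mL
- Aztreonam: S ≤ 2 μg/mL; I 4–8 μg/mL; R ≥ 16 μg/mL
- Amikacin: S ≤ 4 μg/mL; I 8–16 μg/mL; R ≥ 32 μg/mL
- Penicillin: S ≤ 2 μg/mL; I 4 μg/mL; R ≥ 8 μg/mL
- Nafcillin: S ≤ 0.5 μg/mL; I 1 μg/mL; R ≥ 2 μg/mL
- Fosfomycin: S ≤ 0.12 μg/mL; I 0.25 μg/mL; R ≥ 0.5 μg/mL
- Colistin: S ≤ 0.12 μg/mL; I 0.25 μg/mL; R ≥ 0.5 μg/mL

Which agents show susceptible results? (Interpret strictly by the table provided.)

Fosfomycin 0.25 μg/mL: = 0.25 μg/mL ⇒ I
Ciprofloxacin (4 μg/mL) = 4 μg/mL → intermediate
Nafcillin 16 μg/mL: ≥ 2 μg/mL → resistant
Amikacin: 0.25 μg/mL is ≤ 4 μg/mL → Susceptible
Cefepime: 64 μg/mL is ≥ 16 μg/mL — R
Penicillin (0.12 μg/mL) ≤ 2 μg/mL ⇒ susceptible
Aztreonam 64 μg/mL: ≥ 16 μg/mL ⇒ R
Colistin: 0.03 μg/mL is ≤ 0.12 μg/mL — Susceptible

amikacin, penicillin, colistin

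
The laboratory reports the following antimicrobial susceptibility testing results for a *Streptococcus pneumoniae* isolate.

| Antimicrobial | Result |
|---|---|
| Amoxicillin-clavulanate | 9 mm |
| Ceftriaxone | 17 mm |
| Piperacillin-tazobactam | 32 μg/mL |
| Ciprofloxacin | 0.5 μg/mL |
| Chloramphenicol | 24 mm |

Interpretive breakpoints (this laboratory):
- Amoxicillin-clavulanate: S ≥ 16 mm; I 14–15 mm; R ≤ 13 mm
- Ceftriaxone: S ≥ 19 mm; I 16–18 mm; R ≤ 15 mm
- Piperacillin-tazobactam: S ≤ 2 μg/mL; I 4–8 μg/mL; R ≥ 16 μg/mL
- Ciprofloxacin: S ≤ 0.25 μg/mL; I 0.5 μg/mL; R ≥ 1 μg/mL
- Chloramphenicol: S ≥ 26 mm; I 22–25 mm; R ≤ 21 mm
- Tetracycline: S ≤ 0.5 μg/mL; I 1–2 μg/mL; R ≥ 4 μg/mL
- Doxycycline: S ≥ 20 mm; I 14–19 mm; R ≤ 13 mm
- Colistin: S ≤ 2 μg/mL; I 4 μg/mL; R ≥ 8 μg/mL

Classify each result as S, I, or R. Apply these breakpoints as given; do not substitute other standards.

Amoxicillin-clavulanate 9 mm: ≤ 13 mm — R
Ceftriaxone (17 mm) in 16–18 mm ⇒ I
Piperacillin-tazobactam (32 μg/mL) ≥ 16 μg/mL → Resistant
Ciprofloxacin: 0.5 μg/mL is = 0.5 μg/mL — intermediate
Chloramphenicol: 24 mm is in 22–25 mm — I

R, I, R, I, I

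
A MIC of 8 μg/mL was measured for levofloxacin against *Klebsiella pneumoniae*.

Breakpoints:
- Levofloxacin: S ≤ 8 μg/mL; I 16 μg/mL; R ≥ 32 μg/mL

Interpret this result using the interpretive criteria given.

S

Levofloxacin 8 μg/mL: ≤ 8 μg/mL ⇒ Susceptible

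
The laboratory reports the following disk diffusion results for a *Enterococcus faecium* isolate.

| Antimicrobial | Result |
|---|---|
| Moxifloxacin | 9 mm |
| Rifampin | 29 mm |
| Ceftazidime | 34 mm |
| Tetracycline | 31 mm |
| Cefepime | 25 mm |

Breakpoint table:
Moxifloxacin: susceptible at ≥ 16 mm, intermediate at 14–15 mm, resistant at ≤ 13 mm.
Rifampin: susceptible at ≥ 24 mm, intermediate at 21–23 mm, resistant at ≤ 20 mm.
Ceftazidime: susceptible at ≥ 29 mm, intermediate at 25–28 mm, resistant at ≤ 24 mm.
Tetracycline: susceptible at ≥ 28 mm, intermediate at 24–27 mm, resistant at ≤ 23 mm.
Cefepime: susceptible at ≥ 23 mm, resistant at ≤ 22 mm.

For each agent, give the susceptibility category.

Moxifloxacin: 9 mm is ≤ 13 mm — Resistant
Rifampin: 29 mm is ≥ 24 mm ⇒ Susceptible
Ceftazidime (34 mm) ≥ 29 mm — S
Tetracycline 31 mm: ≥ 28 mm — susceptible
Cefepime 25 mm: ≥ 23 mm — S

R, S, S, S, S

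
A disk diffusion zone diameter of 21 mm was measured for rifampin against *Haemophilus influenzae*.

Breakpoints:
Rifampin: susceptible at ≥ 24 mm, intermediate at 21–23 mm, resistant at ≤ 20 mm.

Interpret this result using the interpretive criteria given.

Rifampin 21 mm: in 21–23 mm → Intermediate

Intermediate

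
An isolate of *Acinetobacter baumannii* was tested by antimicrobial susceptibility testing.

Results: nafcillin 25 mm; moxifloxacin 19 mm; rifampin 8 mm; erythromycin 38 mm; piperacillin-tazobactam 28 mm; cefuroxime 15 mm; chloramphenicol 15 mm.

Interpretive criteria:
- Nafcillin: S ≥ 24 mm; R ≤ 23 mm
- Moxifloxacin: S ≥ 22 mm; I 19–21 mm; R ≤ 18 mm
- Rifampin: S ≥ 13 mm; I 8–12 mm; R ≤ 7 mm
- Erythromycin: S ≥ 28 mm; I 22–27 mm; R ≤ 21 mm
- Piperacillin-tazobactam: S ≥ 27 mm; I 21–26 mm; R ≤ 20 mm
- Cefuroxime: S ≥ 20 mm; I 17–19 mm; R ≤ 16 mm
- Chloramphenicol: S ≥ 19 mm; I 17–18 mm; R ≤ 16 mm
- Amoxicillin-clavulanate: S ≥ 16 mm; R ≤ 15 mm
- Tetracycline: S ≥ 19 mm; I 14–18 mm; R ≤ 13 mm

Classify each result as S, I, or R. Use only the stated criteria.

S, I, I, S, S, R, R

Nafcillin (25 mm) ≥ 24 mm → S
Moxifloxacin: 19 mm is in 19–21 mm ⇒ I
Rifampin: 8 mm is in 8–12 mm ⇒ Intermediate
Erythromycin: 38 mm is ≥ 28 mm ⇒ Susceptible
Piperacillin-tazobactam 28 mm: ≥ 27 mm → Susceptible
Cefuroxime 15 mm: ≤ 16 mm ⇒ resistant
Chloramphenicol (15 mm) ≤ 16 mm — R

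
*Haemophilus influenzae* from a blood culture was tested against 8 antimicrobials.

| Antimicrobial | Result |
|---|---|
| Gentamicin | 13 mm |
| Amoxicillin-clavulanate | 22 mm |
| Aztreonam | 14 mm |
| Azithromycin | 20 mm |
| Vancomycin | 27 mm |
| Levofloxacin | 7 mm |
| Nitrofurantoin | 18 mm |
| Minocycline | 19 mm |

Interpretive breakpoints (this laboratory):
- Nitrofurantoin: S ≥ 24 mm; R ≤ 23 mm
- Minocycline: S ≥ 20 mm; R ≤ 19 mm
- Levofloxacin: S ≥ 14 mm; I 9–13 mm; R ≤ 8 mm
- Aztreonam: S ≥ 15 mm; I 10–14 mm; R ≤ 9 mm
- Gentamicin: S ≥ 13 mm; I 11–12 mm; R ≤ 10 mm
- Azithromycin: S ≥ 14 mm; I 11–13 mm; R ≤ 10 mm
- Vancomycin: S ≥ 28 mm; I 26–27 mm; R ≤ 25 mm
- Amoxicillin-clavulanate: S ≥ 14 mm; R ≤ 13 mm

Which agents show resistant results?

levofloxacin, nitrofurantoin, minocycline

Gentamicin 13 mm: ≥ 13 mm — S
Amoxicillin-clavulanate (22 mm) ≥ 14 mm → susceptible
Aztreonam 14 mm: in 10–14 mm — Intermediate
Azithromycin 20 mm: ≥ 14 mm — S
Vancomycin 27 mm: in 26–27 mm — I
Levofloxacin: 7 mm is ≤ 8 mm — Resistant
Nitrofurantoin: 18 mm is ≤ 23 mm → R
Minocycline 19 mm: ≤ 19 mm → R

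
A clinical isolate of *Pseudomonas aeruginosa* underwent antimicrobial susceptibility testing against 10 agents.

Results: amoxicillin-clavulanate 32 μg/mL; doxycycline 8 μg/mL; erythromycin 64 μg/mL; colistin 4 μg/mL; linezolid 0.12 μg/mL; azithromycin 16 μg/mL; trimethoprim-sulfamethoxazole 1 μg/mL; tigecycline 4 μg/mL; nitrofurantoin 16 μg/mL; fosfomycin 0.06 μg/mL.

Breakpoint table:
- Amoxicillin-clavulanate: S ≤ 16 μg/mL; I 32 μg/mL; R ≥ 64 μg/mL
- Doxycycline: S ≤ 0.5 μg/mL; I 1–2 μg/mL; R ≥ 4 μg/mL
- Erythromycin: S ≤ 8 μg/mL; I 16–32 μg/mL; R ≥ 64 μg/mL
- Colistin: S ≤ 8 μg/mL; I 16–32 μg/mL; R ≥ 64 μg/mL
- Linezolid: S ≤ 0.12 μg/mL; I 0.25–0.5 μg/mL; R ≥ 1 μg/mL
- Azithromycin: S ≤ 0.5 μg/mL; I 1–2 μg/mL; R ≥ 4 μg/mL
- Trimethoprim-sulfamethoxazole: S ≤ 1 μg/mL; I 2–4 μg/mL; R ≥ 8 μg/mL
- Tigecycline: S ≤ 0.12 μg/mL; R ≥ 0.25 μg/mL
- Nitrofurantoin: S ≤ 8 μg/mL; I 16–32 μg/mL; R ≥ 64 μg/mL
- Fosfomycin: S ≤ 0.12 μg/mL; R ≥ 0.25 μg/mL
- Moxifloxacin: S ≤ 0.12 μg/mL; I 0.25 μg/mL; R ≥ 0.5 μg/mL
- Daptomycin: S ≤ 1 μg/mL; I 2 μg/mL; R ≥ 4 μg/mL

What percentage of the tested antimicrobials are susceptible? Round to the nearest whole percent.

Amoxicillin-clavulanate (32 μg/mL) = 32 μg/mL — I
Doxycycline 8 μg/mL: ≥ 4 μg/mL — Resistant
Erythromycin: 64 μg/mL is ≥ 64 μg/mL ⇒ Resistant
Colistin (4 μg/mL) ≤ 8 μg/mL — S
Linezolid (0.12 μg/mL) ≤ 0.12 μg/mL → Susceptible
Azithromycin (16 μg/mL) ≥ 4 μg/mL — R
Trimethoprim-sulfamethoxazole 1 μg/mL: ≤ 1 μg/mL ⇒ Susceptible
Tigecycline: 4 μg/mL is ≥ 0.25 μg/mL ⇒ Resistant
Nitrofurantoin: 16 μg/mL is in 16–32 μg/mL — I
Fosfomycin 0.06 μg/mL: ≤ 0.12 μg/mL → S
Susceptible: 4/10

40%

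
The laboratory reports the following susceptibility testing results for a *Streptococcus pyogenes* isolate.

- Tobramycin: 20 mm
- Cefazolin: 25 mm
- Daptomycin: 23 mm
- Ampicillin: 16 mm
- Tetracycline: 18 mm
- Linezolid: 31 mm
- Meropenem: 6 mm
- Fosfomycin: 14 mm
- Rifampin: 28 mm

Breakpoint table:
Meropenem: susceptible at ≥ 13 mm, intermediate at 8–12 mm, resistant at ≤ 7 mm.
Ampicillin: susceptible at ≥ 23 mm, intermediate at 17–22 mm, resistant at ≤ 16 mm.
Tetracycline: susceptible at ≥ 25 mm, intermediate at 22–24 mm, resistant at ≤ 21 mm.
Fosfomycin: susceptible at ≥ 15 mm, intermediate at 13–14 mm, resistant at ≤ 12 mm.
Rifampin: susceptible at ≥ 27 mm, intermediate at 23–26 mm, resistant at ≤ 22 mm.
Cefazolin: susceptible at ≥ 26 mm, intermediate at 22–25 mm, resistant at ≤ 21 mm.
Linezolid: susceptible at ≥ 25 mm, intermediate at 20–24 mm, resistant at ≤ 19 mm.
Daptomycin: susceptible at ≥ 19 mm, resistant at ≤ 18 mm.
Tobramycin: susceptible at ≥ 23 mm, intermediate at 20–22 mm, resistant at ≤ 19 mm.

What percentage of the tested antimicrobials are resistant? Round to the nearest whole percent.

33%

Tobramycin 20 mm: in 20–22 mm — intermediate
Cefazolin 25 mm: in 22–25 mm — intermediate
Daptomycin 23 mm: ≥ 19 mm — susceptible
Ampicillin (16 mm) ≤ 16 mm — R
Tetracycline (18 mm) ≤ 21 mm → R
Linezolid 31 mm: ≥ 25 mm — susceptible
Meropenem 6 mm: ≤ 7 mm — R
Fosfomycin (14 mm) in 13–14 mm ⇒ intermediate
Rifampin (28 mm) ≥ 27 mm ⇒ susceptible
Resistant: 3/9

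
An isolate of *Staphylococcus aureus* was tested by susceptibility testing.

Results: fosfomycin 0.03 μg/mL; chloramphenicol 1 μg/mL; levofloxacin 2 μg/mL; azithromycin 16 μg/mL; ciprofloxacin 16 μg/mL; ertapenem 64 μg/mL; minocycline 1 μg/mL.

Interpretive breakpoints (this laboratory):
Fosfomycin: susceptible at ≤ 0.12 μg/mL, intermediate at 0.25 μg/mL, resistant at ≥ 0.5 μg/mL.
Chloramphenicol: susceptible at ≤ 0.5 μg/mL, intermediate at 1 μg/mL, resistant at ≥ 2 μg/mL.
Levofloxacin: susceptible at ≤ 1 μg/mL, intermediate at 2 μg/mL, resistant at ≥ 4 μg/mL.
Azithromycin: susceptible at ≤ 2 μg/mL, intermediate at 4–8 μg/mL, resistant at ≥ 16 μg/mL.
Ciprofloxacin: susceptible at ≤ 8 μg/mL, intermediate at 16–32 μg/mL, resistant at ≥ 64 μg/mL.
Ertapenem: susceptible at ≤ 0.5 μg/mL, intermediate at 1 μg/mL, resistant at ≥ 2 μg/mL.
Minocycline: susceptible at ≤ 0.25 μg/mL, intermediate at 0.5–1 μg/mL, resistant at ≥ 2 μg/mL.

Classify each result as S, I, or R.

S, I, I, R, I, R, I

Fosfomycin 0.03 μg/mL: ≤ 0.12 μg/mL ⇒ susceptible
Chloramphenicol (1 μg/mL) = 1 μg/mL → intermediate
Levofloxacin: 2 μg/mL is = 2 μg/mL → intermediate
Azithromycin 16 μg/mL: ≥ 16 μg/mL ⇒ resistant
Ciprofloxacin: 16 μg/mL is in 16–32 μg/mL → Intermediate
Ertapenem (64 μg/mL) ≥ 2 μg/mL ⇒ R
Minocycline 1 μg/mL: in 0.5–1 μg/mL → intermediate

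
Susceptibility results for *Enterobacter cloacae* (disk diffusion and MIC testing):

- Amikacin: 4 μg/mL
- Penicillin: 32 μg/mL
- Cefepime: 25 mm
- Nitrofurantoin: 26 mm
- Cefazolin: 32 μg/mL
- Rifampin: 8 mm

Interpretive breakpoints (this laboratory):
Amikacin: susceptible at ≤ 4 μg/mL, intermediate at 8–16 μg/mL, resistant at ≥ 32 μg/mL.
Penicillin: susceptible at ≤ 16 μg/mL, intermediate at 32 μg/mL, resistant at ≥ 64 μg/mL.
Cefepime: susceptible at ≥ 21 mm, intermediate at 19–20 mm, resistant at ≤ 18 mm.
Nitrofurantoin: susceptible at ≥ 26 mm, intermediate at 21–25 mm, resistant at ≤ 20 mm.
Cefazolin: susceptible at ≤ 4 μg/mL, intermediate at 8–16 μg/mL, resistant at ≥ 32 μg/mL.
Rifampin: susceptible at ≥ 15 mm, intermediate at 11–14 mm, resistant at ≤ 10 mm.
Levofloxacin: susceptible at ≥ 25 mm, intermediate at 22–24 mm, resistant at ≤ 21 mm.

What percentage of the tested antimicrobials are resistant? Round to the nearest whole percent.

Amikacin 4 μg/mL: ≤ 4 μg/mL — Susceptible
Penicillin 32 μg/mL: = 32 μg/mL → I
Cefepime (25 mm) ≥ 21 mm ⇒ susceptible
Nitrofurantoin: 26 mm is ≥ 26 mm ⇒ Susceptible
Cefazolin 32 μg/mL: ≥ 32 μg/mL → R
Rifampin 8 mm: ≤ 10 mm — R
Resistant: 2/6

33%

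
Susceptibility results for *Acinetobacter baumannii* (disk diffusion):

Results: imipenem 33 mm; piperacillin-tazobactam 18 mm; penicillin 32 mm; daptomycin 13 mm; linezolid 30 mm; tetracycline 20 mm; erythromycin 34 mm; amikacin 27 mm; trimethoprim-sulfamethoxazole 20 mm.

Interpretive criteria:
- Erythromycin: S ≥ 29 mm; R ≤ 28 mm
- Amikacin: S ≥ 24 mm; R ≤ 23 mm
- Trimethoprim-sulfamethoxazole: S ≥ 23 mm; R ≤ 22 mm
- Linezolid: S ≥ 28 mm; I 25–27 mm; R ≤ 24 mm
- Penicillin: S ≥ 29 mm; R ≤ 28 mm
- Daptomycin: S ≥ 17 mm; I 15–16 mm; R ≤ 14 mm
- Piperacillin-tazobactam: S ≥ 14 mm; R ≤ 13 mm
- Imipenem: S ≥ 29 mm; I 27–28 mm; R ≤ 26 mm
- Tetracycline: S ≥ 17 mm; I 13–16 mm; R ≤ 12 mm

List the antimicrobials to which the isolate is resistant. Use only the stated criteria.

daptomycin, trimethoprim-sulfamethoxazole

Imipenem: 33 mm is ≥ 29 mm → Susceptible
Piperacillin-tazobactam: 18 mm is ≥ 14 mm ⇒ susceptible
Penicillin 32 mm: ≥ 29 mm — S
Daptomycin (13 mm) ≤ 14 mm → Resistant
Linezolid 30 mm: ≥ 28 mm → susceptible
Tetracycline: 20 mm is ≥ 17 mm → S
Erythromycin (34 mm) ≥ 29 mm → susceptible
Amikacin: 27 mm is ≥ 24 mm — S
Trimethoprim-sulfamethoxazole 20 mm: ≤ 22 mm → R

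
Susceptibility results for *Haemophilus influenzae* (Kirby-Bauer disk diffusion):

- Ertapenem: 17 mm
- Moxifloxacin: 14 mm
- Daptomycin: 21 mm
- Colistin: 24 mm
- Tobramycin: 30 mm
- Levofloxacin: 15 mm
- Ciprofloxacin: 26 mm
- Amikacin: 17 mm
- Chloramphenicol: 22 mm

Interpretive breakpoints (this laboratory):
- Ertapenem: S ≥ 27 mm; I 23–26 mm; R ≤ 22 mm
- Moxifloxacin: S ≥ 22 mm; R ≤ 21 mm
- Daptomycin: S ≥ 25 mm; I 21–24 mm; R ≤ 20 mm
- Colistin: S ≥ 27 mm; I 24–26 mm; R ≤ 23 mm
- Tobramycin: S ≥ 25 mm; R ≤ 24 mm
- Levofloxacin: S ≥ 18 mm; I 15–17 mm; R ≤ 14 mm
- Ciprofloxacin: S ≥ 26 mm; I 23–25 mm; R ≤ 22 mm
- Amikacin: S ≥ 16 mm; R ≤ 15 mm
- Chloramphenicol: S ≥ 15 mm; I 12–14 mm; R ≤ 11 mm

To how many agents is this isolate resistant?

Ertapenem (17 mm) ≤ 22 mm → R
Moxifloxacin 14 mm: ≤ 21 mm — R
Daptomycin 21 mm: in 21–24 mm — Intermediate
Colistin 24 mm: in 24–26 mm ⇒ I
Tobramycin: 30 mm is ≥ 25 mm — susceptible
Levofloxacin 15 mm: in 15–17 mm → Intermediate
Ciprofloxacin (26 mm) ≥ 26 mm ⇒ susceptible
Amikacin: 17 mm is ≥ 16 mm → susceptible
Chloramphenicol (22 mm) ≥ 15 mm → Susceptible
Resistant: 2

2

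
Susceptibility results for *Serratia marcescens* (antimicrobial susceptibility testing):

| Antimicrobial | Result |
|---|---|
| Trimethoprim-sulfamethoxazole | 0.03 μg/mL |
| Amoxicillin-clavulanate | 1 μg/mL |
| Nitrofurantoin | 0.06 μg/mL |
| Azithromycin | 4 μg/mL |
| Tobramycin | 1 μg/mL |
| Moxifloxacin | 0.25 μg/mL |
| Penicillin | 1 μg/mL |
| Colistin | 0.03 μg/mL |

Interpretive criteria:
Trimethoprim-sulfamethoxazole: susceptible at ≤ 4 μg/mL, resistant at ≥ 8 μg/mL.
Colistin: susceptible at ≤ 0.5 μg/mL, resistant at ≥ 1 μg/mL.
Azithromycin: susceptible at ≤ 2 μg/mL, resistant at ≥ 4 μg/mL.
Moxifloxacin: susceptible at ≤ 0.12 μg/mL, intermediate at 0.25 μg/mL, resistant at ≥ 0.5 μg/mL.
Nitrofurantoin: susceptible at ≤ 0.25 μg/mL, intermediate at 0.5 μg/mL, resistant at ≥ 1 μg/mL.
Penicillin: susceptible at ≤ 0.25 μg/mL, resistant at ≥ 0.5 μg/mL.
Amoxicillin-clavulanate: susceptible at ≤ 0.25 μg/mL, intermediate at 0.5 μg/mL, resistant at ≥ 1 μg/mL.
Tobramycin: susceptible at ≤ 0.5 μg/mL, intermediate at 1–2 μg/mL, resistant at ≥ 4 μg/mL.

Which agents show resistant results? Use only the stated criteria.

amoxicillin-clavulanate, azithromycin, penicillin

Trimethoprim-sulfamethoxazole (0.03 μg/mL) ≤ 4 μg/mL → Susceptible
Amoxicillin-clavulanate 1 μg/mL: ≥ 1 μg/mL — R
Nitrofurantoin: 0.06 μg/mL is ≤ 0.25 μg/mL → S
Azithromycin (4 μg/mL) ≥ 4 μg/mL → R
Tobramycin (1 μg/mL) in 1–2 μg/mL → intermediate
Moxifloxacin: 0.25 μg/mL is = 0.25 μg/mL → Intermediate
Penicillin: 1 μg/mL is ≥ 0.5 μg/mL ⇒ R
Colistin (0.03 μg/mL) ≤ 0.5 μg/mL → susceptible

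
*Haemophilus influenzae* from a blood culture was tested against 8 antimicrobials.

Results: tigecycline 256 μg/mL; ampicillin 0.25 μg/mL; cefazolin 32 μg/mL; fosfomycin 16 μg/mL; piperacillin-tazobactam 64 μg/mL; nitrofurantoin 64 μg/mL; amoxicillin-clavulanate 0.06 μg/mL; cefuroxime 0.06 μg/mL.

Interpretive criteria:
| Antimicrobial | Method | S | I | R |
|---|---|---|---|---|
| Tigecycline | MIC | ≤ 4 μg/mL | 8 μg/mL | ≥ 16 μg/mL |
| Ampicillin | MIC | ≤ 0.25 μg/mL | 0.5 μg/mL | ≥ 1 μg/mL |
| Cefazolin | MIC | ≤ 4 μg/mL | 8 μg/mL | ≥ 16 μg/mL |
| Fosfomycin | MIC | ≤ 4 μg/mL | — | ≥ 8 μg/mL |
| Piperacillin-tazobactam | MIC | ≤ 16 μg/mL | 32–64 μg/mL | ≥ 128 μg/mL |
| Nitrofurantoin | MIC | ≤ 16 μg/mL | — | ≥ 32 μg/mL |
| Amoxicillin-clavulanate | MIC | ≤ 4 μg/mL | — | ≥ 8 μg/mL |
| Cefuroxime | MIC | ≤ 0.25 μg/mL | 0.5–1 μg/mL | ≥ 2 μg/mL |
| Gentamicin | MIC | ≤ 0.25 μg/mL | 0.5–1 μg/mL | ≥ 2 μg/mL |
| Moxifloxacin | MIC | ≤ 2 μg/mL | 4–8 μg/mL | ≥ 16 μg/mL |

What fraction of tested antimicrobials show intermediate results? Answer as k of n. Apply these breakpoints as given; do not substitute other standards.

Tigecycline: 256 μg/mL is ≥ 16 μg/mL ⇒ Resistant
Ampicillin: 0.25 μg/mL is ≤ 0.25 μg/mL ⇒ susceptible
Cefazolin (32 μg/mL) ≥ 16 μg/mL ⇒ Resistant
Fosfomycin (16 μg/mL) ≥ 8 μg/mL ⇒ Resistant
Piperacillin-tazobactam (64 μg/mL) in 32–64 μg/mL ⇒ I
Nitrofurantoin 64 μg/mL: ≥ 32 μg/mL — Resistant
Amoxicillin-clavulanate: 0.06 μg/mL is ≤ 4 μg/mL → susceptible
Cefuroxime 0.06 μg/mL: ≤ 0.25 μg/mL → Susceptible
Intermediate: 1/8

1 of 8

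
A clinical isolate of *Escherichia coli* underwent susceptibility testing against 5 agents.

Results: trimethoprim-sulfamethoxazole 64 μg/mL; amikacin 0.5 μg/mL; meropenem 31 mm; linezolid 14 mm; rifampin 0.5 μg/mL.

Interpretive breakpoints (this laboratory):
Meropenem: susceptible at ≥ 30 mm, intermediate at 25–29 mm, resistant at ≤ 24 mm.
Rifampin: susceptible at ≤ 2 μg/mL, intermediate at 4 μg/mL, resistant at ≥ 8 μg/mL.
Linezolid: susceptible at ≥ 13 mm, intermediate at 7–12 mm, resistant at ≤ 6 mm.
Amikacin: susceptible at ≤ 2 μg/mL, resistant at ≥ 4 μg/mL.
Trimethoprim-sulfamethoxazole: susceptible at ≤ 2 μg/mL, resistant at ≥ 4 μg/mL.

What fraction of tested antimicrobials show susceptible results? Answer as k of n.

4 of 5

Trimethoprim-sulfamethoxazole (64 μg/mL) ≥ 4 μg/mL ⇒ Resistant
Amikacin: 0.5 μg/mL is ≤ 2 μg/mL ⇒ susceptible
Meropenem 31 mm: ≥ 30 mm ⇒ S
Linezolid (14 mm) ≥ 13 mm ⇒ S
Rifampin 0.5 μg/mL: ≤ 2 μg/mL — susceptible
Susceptible: 4/5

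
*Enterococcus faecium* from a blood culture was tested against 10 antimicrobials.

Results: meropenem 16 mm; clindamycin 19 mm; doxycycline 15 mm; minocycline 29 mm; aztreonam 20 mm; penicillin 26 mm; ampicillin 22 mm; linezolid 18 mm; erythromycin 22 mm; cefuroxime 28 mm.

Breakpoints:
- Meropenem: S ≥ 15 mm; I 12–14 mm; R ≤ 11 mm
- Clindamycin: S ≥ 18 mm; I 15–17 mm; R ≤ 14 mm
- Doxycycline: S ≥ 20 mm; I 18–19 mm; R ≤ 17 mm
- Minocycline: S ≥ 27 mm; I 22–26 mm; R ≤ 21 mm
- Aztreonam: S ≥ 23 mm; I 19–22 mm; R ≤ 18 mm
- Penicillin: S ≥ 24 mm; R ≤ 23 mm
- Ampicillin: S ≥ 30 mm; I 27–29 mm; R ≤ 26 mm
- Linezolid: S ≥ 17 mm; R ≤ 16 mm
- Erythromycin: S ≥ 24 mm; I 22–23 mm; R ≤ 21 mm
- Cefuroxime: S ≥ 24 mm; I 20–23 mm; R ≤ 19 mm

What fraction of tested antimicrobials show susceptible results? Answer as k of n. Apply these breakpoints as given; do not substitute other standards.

6 of 10

Meropenem 16 mm: ≥ 15 mm ⇒ Susceptible
Clindamycin (19 mm) ≥ 18 mm — susceptible
Doxycycline: 15 mm is ≤ 17 mm ⇒ resistant
Minocycline: 29 mm is ≥ 27 mm → susceptible
Aztreonam 20 mm: in 19–22 mm → Intermediate
Penicillin: 26 mm is ≥ 24 mm → Susceptible
Ampicillin (22 mm) ≤ 26 mm — resistant
Linezolid: 18 mm is ≥ 17 mm → Susceptible
Erythromycin: 22 mm is in 22–23 mm — Intermediate
Cefuroxime 28 mm: ≥ 24 mm → susceptible
Susceptible: 6/10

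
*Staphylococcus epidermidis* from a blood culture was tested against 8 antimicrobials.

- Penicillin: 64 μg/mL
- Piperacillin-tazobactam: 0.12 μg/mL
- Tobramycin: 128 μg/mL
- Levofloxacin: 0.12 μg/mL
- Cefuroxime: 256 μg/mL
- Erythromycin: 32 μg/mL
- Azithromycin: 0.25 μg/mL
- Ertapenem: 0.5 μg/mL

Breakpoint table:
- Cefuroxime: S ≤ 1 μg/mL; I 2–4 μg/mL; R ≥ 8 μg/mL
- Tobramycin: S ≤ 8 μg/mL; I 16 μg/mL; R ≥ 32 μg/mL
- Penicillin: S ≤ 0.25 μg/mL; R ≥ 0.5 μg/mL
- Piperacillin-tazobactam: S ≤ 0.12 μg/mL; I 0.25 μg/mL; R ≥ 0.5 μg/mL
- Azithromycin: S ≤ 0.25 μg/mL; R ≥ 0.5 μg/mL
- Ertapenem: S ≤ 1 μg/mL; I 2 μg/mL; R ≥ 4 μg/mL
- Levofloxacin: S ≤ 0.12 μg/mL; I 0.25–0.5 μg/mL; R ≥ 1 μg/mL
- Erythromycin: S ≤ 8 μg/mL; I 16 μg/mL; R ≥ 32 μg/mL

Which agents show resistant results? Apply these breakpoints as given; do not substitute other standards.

Penicillin: 64 μg/mL is ≥ 0.5 μg/mL ⇒ Resistant
Piperacillin-tazobactam 0.12 μg/mL: ≤ 0.12 μg/mL → susceptible
Tobramycin (128 μg/mL) ≥ 32 μg/mL → resistant
Levofloxacin: 0.12 μg/mL is ≤ 0.12 μg/mL — susceptible
Cefuroxime 256 μg/mL: ≥ 8 μg/mL → R
Erythromycin (32 μg/mL) ≥ 32 μg/mL → resistant
Azithromycin: 0.25 μg/mL is ≤ 0.25 μg/mL → susceptible
Ertapenem (0.5 μg/mL) ≤ 1 μg/mL — susceptible

penicillin, tobramycin, cefuroxime, erythromycin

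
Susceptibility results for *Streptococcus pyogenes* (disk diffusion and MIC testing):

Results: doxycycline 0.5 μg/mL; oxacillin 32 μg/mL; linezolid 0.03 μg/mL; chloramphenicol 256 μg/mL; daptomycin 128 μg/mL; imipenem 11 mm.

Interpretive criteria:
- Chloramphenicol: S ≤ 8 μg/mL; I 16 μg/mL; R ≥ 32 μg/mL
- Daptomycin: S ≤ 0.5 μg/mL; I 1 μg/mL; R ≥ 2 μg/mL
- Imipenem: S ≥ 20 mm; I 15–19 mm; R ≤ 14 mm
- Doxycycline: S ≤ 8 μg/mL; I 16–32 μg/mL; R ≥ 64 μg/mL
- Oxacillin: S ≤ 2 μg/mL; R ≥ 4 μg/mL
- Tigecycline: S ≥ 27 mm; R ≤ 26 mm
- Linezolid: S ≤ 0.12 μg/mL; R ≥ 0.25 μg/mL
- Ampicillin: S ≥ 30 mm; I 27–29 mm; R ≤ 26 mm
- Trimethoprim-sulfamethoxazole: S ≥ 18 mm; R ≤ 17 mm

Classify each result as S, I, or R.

S, R, S, R, R, R

Doxycycline: 0.5 μg/mL is ≤ 8 μg/mL — susceptible
Oxacillin 32 μg/mL: ≥ 4 μg/mL — Resistant
Linezolid 0.03 μg/mL: ≤ 0.12 μg/mL → S
Chloramphenicol 256 μg/mL: ≥ 32 μg/mL → resistant
Daptomycin 128 μg/mL: ≥ 2 μg/mL ⇒ R
Imipenem (11 mm) ≤ 14 mm → Resistant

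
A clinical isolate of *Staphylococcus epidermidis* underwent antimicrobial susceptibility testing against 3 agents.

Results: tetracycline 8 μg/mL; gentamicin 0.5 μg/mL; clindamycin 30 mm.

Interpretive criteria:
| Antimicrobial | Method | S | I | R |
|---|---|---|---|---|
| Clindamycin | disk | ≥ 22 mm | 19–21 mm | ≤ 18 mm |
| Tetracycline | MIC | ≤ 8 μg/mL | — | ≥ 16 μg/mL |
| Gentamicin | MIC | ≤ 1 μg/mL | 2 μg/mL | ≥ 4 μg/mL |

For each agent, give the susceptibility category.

S, S, S

Tetracycline: 8 μg/mL is ≤ 8 μg/mL — Susceptible
Gentamicin: 0.5 μg/mL is ≤ 1 μg/mL — susceptible
Clindamycin (30 mm) ≥ 22 mm ⇒ Susceptible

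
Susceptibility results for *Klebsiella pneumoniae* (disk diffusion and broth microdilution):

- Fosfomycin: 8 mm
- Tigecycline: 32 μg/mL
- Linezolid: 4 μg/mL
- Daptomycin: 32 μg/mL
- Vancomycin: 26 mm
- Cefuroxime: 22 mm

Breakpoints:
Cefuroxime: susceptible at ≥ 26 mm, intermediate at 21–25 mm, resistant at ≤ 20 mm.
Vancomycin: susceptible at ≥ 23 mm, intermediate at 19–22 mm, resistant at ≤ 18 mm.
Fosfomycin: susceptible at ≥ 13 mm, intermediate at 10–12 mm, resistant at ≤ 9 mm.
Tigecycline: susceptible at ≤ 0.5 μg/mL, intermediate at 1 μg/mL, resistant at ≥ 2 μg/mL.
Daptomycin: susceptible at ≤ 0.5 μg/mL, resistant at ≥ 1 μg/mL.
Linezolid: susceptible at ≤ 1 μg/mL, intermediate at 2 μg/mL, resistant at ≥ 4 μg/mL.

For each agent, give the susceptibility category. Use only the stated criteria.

Fosfomycin: 8 mm is ≤ 9 mm — resistant
Tigecycline: 32 μg/mL is ≥ 2 μg/mL → resistant
Linezolid (4 μg/mL) ≥ 4 μg/mL ⇒ R
Daptomycin 32 μg/mL: ≥ 1 μg/mL — R
Vancomycin: 26 mm is ≥ 23 mm ⇒ S
Cefuroxime (22 mm) in 21–25 mm ⇒ Intermediate

R, R, R, R, S, I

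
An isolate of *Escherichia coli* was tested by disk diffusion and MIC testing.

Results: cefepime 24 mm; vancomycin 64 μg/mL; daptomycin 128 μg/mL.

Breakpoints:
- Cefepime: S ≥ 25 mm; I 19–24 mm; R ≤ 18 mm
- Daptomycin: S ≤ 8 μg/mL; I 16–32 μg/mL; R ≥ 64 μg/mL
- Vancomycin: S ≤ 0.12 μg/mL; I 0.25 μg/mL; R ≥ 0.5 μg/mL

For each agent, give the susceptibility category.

I, R, R

Cefepime 24 mm: in 19–24 mm → Intermediate
Vancomycin 64 μg/mL: ≥ 0.5 μg/mL — Resistant
Daptomycin: 128 μg/mL is ≥ 64 μg/mL ⇒ R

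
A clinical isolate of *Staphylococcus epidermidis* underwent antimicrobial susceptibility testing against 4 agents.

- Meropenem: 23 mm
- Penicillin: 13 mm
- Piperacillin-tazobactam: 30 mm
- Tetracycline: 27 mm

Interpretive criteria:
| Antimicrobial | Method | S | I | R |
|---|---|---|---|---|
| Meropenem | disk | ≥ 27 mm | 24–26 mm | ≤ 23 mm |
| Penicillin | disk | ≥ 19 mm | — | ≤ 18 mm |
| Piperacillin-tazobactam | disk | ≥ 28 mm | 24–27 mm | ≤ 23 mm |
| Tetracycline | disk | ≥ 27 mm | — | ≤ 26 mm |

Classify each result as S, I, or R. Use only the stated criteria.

R, R, S, S

Meropenem: 23 mm is ≤ 23 mm — R
Penicillin (13 mm) ≤ 18 mm → Resistant
Piperacillin-tazobactam (30 mm) ≥ 28 mm ⇒ Susceptible
Tetracycline: 27 mm is ≥ 27 mm ⇒ Susceptible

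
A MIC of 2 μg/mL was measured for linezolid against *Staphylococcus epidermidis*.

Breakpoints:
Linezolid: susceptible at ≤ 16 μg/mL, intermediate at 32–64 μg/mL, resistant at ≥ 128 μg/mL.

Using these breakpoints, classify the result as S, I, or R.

Susceptible

Linezolid 2 μg/mL: ≤ 16 μg/mL → S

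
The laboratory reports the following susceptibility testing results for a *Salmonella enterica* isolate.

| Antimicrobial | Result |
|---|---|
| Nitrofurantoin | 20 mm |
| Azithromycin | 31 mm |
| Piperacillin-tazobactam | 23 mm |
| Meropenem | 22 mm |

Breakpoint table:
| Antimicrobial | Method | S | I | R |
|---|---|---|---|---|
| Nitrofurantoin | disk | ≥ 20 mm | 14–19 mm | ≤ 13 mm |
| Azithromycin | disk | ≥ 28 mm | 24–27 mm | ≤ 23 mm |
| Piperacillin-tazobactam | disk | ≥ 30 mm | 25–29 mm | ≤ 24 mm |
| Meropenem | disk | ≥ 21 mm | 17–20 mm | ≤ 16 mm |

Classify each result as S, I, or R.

S, S, R, S

Nitrofurantoin (20 mm) ≥ 20 mm — S
Azithromycin: 31 mm is ≥ 28 mm — S
Piperacillin-tazobactam: 23 mm is ≤ 24 mm → resistant
Meropenem: 22 mm is ≥ 21 mm → susceptible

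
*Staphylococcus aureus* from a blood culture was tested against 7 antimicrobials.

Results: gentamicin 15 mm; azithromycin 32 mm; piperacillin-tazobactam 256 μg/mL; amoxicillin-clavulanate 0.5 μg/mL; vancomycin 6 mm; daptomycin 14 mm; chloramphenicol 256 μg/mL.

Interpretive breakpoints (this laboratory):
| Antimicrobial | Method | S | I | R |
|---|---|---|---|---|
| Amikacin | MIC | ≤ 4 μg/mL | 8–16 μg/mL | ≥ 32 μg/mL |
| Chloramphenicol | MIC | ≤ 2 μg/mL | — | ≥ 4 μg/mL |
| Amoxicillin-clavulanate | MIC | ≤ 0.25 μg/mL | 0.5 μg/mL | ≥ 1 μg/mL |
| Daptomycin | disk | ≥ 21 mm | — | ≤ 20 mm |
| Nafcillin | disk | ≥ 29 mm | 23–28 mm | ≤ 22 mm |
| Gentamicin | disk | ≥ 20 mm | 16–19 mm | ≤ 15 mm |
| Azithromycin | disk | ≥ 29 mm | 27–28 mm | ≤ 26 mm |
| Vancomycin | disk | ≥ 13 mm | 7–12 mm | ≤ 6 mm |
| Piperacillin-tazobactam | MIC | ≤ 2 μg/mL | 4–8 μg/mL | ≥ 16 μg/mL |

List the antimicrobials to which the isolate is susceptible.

azithromycin

Gentamicin (15 mm) ≤ 15 mm — R
Azithromycin (32 mm) ≥ 29 mm ⇒ susceptible
Piperacillin-tazobactam: 256 μg/mL is ≥ 16 μg/mL ⇒ resistant
Amoxicillin-clavulanate (0.5 μg/mL) = 0.5 μg/mL — intermediate
Vancomycin: 6 mm is ≤ 6 mm → Resistant
Daptomycin (14 mm) ≤ 20 mm — Resistant
Chloramphenicol (256 μg/mL) ≥ 4 μg/mL ⇒ R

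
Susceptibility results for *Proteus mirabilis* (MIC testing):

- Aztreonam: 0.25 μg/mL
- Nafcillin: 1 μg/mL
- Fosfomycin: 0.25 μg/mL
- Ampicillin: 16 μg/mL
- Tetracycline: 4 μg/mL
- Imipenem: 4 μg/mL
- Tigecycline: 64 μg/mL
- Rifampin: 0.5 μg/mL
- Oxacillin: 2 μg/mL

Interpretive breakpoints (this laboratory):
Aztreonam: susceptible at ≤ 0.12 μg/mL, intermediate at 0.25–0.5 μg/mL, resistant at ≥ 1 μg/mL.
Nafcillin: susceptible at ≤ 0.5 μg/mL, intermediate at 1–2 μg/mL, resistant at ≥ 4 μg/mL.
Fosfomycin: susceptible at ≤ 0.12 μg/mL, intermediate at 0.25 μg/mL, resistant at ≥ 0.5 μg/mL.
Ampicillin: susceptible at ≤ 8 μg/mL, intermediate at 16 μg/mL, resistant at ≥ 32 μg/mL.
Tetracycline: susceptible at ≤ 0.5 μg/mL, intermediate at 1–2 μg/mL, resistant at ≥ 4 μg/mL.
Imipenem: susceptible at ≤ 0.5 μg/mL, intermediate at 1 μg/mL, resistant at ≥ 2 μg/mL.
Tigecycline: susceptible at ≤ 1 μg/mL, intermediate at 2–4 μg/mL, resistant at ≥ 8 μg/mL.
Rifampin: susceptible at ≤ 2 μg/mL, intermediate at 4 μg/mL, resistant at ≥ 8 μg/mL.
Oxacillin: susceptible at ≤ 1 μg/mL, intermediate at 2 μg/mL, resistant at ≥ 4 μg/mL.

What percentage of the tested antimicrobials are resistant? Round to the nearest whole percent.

33%

Aztreonam 0.25 μg/mL: in 0.25–0.5 μg/mL → intermediate
Nafcillin: 1 μg/mL is in 1–2 μg/mL ⇒ intermediate
Fosfomycin: 0.25 μg/mL is = 0.25 μg/mL ⇒ Intermediate
Ampicillin: 16 μg/mL is = 16 μg/mL → Intermediate
Tetracycline 4 μg/mL: ≥ 4 μg/mL — Resistant
Imipenem (4 μg/mL) ≥ 2 μg/mL ⇒ R
Tigecycline: 64 μg/mL is ≥ 8 μg/mL — resistant
Rifampin (0.5 μg/mL) ≤ 2 μg/mL ⇒ susceptible
Oxacillin 2 μg/mL: = 2 μg/mL — Intermediate
Resistant: 3/9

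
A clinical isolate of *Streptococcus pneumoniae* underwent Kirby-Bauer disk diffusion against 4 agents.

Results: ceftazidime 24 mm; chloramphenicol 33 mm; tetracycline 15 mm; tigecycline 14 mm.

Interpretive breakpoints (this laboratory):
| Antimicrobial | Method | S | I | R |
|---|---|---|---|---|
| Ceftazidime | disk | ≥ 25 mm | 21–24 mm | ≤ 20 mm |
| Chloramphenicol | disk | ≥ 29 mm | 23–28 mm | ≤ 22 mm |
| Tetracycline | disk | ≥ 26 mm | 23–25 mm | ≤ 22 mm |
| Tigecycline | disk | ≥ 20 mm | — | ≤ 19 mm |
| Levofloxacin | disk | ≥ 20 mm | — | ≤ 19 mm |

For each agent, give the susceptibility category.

I, S, R, R

Ceftazidime (24 mm) in 21–24 mm ⇒ Intermediate
Chloramphenicol 33 mm: ≥ 29 mm → susceptible
Tetracycline: 15 mm is ≤ 22 mm ⇒ Resistant
Tigecycline (14 mm) ≤ 19 mm — resistant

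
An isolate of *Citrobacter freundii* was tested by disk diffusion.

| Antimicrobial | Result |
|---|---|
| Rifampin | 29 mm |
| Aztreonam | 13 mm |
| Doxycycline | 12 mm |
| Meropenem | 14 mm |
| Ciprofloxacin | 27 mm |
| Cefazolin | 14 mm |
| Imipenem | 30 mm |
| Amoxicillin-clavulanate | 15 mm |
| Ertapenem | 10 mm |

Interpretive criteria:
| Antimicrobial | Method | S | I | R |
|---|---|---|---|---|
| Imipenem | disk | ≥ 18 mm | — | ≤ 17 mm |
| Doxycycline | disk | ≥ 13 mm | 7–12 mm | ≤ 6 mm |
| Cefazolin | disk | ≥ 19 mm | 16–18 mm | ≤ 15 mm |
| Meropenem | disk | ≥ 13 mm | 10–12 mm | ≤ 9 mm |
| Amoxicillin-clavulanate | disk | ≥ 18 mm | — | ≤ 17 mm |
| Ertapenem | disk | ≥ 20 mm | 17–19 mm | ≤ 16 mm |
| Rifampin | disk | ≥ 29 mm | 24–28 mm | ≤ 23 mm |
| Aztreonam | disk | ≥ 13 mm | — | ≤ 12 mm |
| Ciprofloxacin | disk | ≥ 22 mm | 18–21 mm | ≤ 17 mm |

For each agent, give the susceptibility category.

Rifampin 29 mm: ≥ 29 mm → Susceptible
Aztreonam (13 mm) ≥ 13 mm → Susceptible
Doxycycline (12 mm) in 7–12 mm — intermediate
Meropenem: 14 mm is ≥ 13 mm ⇒ S
Ciprofloxacin 27 mm: ≥ 22 mm → Susceptible
Cefazolin: 14 mm is ≤ 15 mm ⇒ R
Imipenem: 30 mm is ≥ 18 mm ⇒ S
Amoxicillin-clavulanate: 15 mm is ≤ 17 mm — Resistant
Ertapenem: 10 mm is ≤ 16 mm → Resistant

S, S, I, S, S, R, S, R, R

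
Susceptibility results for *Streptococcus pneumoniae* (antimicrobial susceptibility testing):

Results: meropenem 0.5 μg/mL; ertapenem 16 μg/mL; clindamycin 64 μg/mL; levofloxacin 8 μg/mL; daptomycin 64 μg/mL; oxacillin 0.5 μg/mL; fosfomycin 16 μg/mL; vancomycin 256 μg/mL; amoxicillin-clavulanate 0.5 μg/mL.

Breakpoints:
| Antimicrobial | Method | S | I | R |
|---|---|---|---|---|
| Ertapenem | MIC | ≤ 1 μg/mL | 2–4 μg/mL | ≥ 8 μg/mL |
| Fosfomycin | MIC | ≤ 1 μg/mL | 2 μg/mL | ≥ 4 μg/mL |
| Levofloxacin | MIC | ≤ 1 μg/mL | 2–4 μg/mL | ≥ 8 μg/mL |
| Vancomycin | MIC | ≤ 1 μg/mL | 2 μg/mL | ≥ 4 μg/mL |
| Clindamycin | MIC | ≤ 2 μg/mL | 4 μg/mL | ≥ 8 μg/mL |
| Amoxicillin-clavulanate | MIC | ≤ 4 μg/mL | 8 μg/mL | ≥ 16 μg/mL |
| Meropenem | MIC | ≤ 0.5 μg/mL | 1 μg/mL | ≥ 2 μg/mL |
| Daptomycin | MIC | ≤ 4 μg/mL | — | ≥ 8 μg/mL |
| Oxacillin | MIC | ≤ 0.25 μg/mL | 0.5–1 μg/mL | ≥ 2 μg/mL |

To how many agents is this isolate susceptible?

Meropenem 0.5 μg/mL: ≤ 0.5 μg/mL → Susceptible
Ertapenem (16 μg/mL) ≥ 8 μg/mL ⇒ R
Clindamycin (64 μg/mL) ≥ 8 μg/mL ⇒ R
Levofloxacin 8 μg/mL: ≥ 8 μg/mL ⇒ R
Daptomycin (64 μg/mL) ≥ 8 μg/mL → Resistant
Oxacillin: 0.5 μg/mL is in 0.5–1 μg/mL ⇒ intermediate
Fosfomycin: 16 μg/mL is ≥ 4 μg/mL — R
Vancomycin: 256 μg/mL is ≥ 4 μg/mL ⇒ Resistant
Amoxicillin-clavulanate 0.5 μg/mL: ≤ 4 μg/mL — Susceptible
Susceptible: 2

2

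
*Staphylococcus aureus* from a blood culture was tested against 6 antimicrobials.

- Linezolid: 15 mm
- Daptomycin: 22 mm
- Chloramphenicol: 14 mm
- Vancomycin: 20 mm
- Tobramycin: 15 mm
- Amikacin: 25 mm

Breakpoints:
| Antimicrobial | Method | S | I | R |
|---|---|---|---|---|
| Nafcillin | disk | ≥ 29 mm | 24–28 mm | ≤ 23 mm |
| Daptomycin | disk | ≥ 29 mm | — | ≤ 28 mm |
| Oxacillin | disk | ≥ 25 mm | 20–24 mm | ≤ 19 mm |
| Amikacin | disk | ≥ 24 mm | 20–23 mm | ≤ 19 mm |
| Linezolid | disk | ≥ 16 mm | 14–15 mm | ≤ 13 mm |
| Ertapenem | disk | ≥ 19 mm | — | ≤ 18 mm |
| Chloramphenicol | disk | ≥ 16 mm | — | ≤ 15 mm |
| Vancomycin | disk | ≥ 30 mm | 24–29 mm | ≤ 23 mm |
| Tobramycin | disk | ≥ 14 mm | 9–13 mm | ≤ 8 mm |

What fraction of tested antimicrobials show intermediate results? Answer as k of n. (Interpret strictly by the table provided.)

1 of 6

Linezolid 15 mm: in 14–15 mm → intermediate
Daptomycin: 22 mm is ≤ 28 mm → Resistant
Chloramphenicol (14 mm) ≤ 15 mm — resistant
Vancomycin: 20 mm is ≤ 23 mm — resistant
Tobramycin 15 mm: ≥ 14 mm — S
Amikacin (25 mm) ≥ 24 mm — S
Intermediate: 1/6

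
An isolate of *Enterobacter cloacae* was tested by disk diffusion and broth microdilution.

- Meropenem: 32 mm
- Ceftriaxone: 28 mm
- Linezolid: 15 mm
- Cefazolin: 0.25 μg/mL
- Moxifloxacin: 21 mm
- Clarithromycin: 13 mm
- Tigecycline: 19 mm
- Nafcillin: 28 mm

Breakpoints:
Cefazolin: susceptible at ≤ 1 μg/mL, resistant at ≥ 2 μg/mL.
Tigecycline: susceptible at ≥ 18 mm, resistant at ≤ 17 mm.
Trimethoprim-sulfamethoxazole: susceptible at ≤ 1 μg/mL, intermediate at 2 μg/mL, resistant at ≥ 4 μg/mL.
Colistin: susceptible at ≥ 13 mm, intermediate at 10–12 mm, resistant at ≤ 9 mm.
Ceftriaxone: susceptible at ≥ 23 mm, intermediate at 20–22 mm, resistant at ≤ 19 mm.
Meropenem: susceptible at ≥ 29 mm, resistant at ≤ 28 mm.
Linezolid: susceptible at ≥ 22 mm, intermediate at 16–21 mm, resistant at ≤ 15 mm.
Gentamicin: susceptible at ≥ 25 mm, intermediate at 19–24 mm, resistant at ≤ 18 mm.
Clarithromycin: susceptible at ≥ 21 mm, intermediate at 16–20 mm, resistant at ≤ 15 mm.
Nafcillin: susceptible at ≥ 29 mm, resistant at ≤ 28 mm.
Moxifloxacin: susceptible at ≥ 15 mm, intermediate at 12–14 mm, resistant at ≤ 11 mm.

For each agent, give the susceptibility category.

Meropenem (32 mm) ≥ 29 mm — Susceptible
Ceftriaxone 28 mm: ≥ 23 mm — Susceptible
Linezolid 15 mm: ≤ 15 mm → resistant
Cefazolin: 0.25 μg/mL is ≤ 1 μg/mL ⇒ S
Moxifloxacin (21 mm) ≥ 15 mm → Susceptible
Clarithromycin: 13 mm is ≤ 15 mm — R
Tigecycline (19 mm) ≥ 18 mm → susceptible
Nafcillin 28 mm: ≤ 28 mm — Resistant

S, S, R, S, S, R, S, R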